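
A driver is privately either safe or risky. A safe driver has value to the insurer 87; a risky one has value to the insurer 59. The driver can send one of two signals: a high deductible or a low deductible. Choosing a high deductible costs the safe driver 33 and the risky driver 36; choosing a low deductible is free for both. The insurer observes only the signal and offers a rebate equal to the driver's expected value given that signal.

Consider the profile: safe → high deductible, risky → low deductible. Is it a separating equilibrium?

If types separate, high deductible earns payment 87 and low deductible earns 59.
Safe: high deductible gives 87 − 33 = 54; low deductible gives 59 − 0 = 59. Would deviate. ✗
Risky: low deductible gives 59 − 0 = 59; high deductible gives 87 − 36 = 51. No deviation. ✓

No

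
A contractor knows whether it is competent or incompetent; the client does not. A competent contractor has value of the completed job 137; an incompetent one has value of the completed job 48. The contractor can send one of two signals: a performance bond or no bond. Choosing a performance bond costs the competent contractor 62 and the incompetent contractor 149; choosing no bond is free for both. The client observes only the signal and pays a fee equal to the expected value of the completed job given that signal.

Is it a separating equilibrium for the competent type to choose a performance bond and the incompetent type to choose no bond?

Yes

If types separate, bond earns payment 137 and no bond earns 48.
Competent: bond gives 137 − 62 = 75; no bond gives 48 − 0 = 48. No deviation. ✓
Incompetent: no bond gives 48 − 0 = 48; bond gives 137 − 149 = -12. No deviation. ✓
Both incentive constraints hold.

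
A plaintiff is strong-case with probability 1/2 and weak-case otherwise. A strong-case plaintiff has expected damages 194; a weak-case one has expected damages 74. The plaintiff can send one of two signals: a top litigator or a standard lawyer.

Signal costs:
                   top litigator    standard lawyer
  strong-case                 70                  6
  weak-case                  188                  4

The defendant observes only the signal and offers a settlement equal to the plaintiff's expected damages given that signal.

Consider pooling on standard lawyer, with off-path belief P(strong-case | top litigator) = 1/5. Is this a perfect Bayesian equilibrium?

Yes

At the pooled signal (standard lawyer) the defendant holds the prior 1/2 and pays 1/2·194 + 1/2·74 = 134. Off-path (top litigator) belief 1/5 gives 1/5·194 + 4/5·74 = 98.
Strong-case: standard lawyer gives 134 − 6 = 128; top litigator gives 98 − 70 = 28. Stays. ✓
Weak-case: standard lawyer gives 134 − 4 = 130; top litigator gives 98 − 188 = -90. Stays. ✓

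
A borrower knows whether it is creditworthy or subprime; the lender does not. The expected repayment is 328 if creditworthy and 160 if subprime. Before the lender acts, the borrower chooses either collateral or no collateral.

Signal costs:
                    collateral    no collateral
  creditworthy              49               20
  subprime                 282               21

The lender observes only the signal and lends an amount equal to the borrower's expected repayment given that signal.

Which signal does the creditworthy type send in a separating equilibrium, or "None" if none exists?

collateral

Try creditworthy → collateral, subprime → no collateral:
  Under separation the lender infers type exactly: collateral → creditworthy (pays 328), no collateral → subprime (pays 160).
  Creditworthy: collateral gives 328 − 49 = 279; no collateral gives 160 − 20 = 140. No deviation. ✓
  Subprime: no collateral gives 160 − 21 = 139; collateral gives 328 − 282 = 46. No deviation. ✓
Both hold — the creditworthy type sends collateral.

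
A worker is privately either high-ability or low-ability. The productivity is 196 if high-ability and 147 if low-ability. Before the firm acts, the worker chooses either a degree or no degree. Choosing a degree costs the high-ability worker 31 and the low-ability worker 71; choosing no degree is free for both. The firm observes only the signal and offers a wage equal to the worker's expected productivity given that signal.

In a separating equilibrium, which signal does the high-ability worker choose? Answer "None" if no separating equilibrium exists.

Try high-ability → degree, low-ability → no degree:
  If types separate, degree earns payment 196 and no degree earns 147.
  High-ability: degree gives 196 − 31 = 165; no degree gives 147 − 0 = 147. No deviation. ✓
  Low-ability: no degree gives 147 − 0 = 147; degree gives 196 − 71 = 125. No deviation. ✓
Both hold — the high-ability type sends degree.

degree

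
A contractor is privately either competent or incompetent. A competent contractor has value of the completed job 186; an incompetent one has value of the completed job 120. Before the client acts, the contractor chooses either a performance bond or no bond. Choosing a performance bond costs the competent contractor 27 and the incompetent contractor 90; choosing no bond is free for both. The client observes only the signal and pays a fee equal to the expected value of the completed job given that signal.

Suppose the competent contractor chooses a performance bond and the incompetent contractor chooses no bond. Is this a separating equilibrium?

Yes

If types separate, bond earns payment 186 and no bond earns 120.
Competent: bond gives 186 − 27 = 159; no bond gives 120 − 0 = 120. No deviation. ✓
Incompetent: no bond gives 120 − 0 = 120; bond gives 186 − 90 = 96. No deviation. ✓
Both incentive constraints hold.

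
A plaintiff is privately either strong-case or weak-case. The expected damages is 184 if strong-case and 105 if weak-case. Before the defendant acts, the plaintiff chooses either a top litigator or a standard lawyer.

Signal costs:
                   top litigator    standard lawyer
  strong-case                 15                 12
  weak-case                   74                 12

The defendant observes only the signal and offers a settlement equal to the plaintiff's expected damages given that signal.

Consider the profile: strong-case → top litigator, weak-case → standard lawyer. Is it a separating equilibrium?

If types separate, top litigator earns payment 184 and standard lawyer earns 105.
Strong-case: top litigator gives 184 − 15 = 169; standard lawyer gives 105 − 12 = 93. No deviation. ✓
Weak-case: standard lawyer gives 105 − 12 = 93; top litigator gives 184 − 74 = 110. Would deviate. ✗

No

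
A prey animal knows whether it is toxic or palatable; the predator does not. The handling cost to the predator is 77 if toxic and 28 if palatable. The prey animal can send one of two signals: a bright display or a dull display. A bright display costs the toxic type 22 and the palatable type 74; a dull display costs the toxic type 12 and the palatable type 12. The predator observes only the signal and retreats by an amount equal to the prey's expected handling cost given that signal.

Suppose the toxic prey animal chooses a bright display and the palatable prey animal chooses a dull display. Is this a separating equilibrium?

Yes

If types separate, bright display earns payment 77 and dull display earns 28.
Toxic: bright display gives 77 − 22 = 55; dull display gives 28 − 12 = 16. No deviation. ✓
Palatable: dull display gives 28 − 12 = 16; bright display gives 77 − 74 = 3. No deviation. ✓
Neither type gains from mimicking the other.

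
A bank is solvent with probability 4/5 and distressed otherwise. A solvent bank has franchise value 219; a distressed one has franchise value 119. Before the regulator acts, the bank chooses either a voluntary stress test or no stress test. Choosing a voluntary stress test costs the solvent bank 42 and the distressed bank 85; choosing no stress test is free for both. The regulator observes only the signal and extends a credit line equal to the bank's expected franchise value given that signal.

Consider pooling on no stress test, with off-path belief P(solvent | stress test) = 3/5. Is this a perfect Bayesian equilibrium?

Yes

On the equilibrium path (no stress test) the regulator holds the prior 4/5 and pays 4/5·219 + 1/5·119 = 199. Off-path (stress test) belief 3/5 gives 3/5·219 + 2/5·119 = 179.
Solvent: no stress test gives 199 − 0 = 199; stress test gives 179 − 42 = 137. Stays. ✓
Distressed: no stress test gives 199 − 0 = 199; stress test gives 179 − 85 = 94. Stays. ✓
Beliefs are Bayes-consistent on-path and both types best-respond.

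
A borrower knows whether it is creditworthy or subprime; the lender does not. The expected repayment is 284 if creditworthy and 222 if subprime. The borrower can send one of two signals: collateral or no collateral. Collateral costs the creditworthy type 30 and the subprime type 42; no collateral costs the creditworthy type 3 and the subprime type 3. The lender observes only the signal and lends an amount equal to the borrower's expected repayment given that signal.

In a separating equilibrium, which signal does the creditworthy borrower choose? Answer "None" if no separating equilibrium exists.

None

Try creditworthy → collateral, subprime → no collateral:
  If types separate, collateral earns payment 284 and no collateral earns 222.
  Creditworthy: collateral gives 284 − 30 = 254; no collateral gives 222 − 3 = 219. No deviation. ✓
  Subprime: no collateral gives 222 − 3 = 219; collateral gives 284 − 42 = 242. Would deviate. ✗
Try creditworthy → no collateral, subprime → collateral:
  If types separate, no collateral earns payment 284 and collateral earns 222.
  Creditworthy: no collateral gives 284 − 3 = 281; collateral gives 222 − 30 = 192. No deviation. ✓
  Subprime: collateral gives 222 − 42 = 180; no collateral gives 284 − 3 = 281. Would deviate. ✗
Neither assignment is incentive-compatible.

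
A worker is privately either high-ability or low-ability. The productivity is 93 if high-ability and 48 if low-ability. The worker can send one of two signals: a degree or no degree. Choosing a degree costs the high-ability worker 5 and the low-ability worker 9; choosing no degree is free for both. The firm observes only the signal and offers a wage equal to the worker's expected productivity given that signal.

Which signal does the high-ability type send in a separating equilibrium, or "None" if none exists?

None

Try high-ability → degree, low-ability → no degree:
  If types separate, degree earns payment 93 and no degree earns 48.
  High-ability: degree gives 93 − 5 = 88; no degree gives 48 − 0 = 48. No deviation. ✓
  Low-ability: no degree gives 48 − 0 = 48; degree gives 93 − 9 = 84. Would deviate. ✗
Try high-ability → no degree, low-ability → degree:
  If types separate, no degree earns payment 93 and degree earns 48.
  High-ability: no degree gives 93 − 0 = 93; degree gives 48 − 5 = 43. No deviation. ✓
  Low-ability: degree gives 48 − 9 = 39; no degree gives 93 − 0 = 93. Would deviate. ✗
Neither assignment is incentive-compatible.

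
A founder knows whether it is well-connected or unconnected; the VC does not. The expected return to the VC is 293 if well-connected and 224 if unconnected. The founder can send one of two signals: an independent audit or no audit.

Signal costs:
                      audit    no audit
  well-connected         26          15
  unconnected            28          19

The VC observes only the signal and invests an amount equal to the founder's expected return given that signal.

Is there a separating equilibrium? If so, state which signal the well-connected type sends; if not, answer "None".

None

Try well-connected → audit, unconnected → no audit:
  Under separation the VC infers type exactly: audit → well-connected (pays 293), no audit → unconnected (pays 224).
  Well-connected: audit gives 293 − 26 = 267; no audit gives 224 − 15 = 209. No deviation. ✓
  Unconnected: no audit gives 224 − 19 = 205; audit gives 293 − 28 = 265. Would deviate. ✗
Try well-connected → no audit, unconnected → audit:
  Under separation the VC infers type exactly: no audit → well-connected (pays 293), audit → unconnected (pays 224).
  Well-connected: no audit gives 293 − 15 = 278; audit gives 224 − 26 = 198. No deviation. ✓
  Unconnected: audit gives 224 − 28 = 196; no audit gives 293 − 19 = 274. Would deviate. ✗
Neither assignment is incentive-compatible.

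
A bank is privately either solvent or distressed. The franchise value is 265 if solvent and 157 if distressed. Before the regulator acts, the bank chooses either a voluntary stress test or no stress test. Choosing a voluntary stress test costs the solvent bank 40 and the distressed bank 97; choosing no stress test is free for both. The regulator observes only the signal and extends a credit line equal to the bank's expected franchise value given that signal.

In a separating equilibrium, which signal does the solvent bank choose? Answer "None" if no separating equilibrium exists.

Try solvent → stress test, distressed → no stress test:
  Under separation the regulator infers type exactly: stress test → solvent (pays 265), no stress test → distressed (pays 157).
  Solvent: stress test gives 265 − 40 = 225; no stress test gives 157 − 0 = 157. No deviation. ✓
  Distressed: no stress test gives 157 − 0 = 157; stress test gives 265 − 97 = 168. Would deviate. ✗
Try solvent → no stress test, distressed → stress test:
  Under separation the regulator infers type exactly: no stress test → solvent (pays 265), stress test → distressed (pays 157).
  Solvent: no stress test gives 265 − 0 = 265; stress test gives 157 − 40 = 117. No deviation. ✓
  Distressed: stress test gives 157 − 97 = 60; no stress test gives 265 − 0 = 265. Would deviate. ✗
Neither assignment is incentive-compatible.

None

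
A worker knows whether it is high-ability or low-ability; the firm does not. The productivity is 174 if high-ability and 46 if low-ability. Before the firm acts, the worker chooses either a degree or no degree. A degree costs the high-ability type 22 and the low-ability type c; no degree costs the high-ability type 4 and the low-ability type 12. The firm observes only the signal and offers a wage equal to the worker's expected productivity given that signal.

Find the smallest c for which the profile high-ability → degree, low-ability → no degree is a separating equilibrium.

140

Under separation: degree → high-ability (pays 174); no degree → low-ability (pays 46).
High-ability: 174 − 22 = 152 ≥ 46 − 4 = 42. Holds regardless of c. ✓
Low-ability: 46 − 12 ≥ 174 − c, so c ≥ 174 − 34 = 140.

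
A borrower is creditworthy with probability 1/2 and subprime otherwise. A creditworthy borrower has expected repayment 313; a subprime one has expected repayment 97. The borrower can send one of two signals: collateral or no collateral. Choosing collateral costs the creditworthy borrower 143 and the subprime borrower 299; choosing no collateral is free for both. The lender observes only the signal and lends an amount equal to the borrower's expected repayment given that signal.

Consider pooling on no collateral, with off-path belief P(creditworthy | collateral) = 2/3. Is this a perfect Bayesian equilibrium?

Yes

On the equilibrium path (no collateral) the lender holds the prior 1/2 and pays 1/2·313 + 1/2·97 = 205. Off-path (collateral) belief 2/3 gives 2/3·313 + 1/3·97 = 241.
Creditworthy: no collateral gives 205 − 0 = 205; collateral gives 241 − 143 = 98. Stays. ✓
Subprime: no collateral gives 205 − 0 = 205; collateral gives 241 − 299 = -58. Stays. ✓
Beliefs are Bayes-consistent on-path and both types best-respond.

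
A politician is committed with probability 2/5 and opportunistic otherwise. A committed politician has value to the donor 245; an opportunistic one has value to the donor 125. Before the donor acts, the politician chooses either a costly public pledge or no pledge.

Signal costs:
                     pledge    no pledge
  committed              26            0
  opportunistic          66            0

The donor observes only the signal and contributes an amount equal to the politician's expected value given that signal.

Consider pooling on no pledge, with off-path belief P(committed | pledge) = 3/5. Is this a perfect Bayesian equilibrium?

At the pooled signal (no pledge) the donor holds the prior 2/5 and pays 2/5·245 + 3/5·125 = 173. Off-path (pledge) belief 3/5 gives 3/5·245 + 2/5·125 = 197.
Committed: no pledge gives 173 − 0 = 173; pledge gives 197 − 26 = 171. Stays. ✓
Opportunistic: no pledge gives 173 − 0 = 173; pledge gives 197 − 66 = 131. Stays. ✓

Yes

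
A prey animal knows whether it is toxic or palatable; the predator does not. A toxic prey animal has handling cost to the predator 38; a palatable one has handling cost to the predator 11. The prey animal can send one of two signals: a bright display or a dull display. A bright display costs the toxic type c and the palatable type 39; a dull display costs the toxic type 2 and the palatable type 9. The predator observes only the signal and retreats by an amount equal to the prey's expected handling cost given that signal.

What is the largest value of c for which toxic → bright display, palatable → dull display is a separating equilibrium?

29

Under separation: bright display → toxic (pays 38); dull display → palatable (pays 11).
Palatable: 11 − 9 = 2 ≥ 38 − 39 = -1. Holds regardless of c. ✓
Toxic: 38 − c ≥ 11 − 2, so c ≤ 38 − 9 = 29.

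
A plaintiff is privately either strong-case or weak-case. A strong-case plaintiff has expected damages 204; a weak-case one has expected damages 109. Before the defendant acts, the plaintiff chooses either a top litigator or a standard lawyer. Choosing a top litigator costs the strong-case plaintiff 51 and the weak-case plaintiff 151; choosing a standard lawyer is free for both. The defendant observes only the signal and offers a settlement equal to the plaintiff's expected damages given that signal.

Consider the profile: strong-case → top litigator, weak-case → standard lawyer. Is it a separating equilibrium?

Yes

If types separate, top litigator earns payment 204 and standard lawyer earns 109.
Strong-case: top litigator gives 204 − 51 = 153; standard lawyer gives 109 − 0 = 109. No deviation. ✓
Weak-case: standard lawyer gives 109 − 0 = 109; top litigator gives 204 − 151 = 53. No deviation. ✓
Neither type gains from mimicking the other.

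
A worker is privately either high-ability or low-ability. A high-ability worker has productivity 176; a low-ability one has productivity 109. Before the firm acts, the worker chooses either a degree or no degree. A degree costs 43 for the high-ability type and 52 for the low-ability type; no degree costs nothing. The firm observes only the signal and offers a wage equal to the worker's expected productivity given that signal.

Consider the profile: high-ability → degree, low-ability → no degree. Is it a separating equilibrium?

No

Under separation the firm infers type exactly: degree → high-ability (pays 176), no degree → low-ability (pays 109).
High-ability: degree gives 176 − 43 = 133; no degree gives 109 − 0 = 109. No deviation. ✓
Low-ability: no degree gives 109 − 0 = 109; degree gives 176 − 52 = 124. Would deviate. ✗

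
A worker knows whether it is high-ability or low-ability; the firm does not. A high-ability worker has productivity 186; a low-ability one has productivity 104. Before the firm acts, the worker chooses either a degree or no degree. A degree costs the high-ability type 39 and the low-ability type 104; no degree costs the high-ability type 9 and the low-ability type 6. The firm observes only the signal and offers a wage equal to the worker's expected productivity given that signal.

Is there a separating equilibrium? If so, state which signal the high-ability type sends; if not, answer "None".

degree

Try high-ability → degree, low-ability → no degree:
  If types separate, degree earns payment 186 and no degree earns 104.
  High-ability: degree gives 186 − 39 = 147; no degree gives 104 − 9 = 95. No deviation. ✓
  Low-ability: no degree gives 104 − 6 = 98; degree gives 186 − 104 = 82. No deviation. ✓
Both hold — the high-ability type sends degree.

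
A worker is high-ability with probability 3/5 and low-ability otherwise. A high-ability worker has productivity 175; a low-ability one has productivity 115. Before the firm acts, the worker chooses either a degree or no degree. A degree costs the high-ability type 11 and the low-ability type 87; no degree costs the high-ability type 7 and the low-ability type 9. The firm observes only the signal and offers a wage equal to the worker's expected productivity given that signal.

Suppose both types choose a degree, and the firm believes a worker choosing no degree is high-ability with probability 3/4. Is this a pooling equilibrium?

At the pooled signal (degree) the firm holds the prior 3/5 and pays 3/5·175 + 2/5·115 = 151. Off-path (no degree) belief 3/4 gives 3/4·175 + 1/4·115 = 160.
High-ability: degree gives 151 − 11 = 140; no degree gives 160 − 7 = 153. Deviates. ✗
Low-ability: degree gives 151 − 87 = 64; no degree gives 160 − 9 = 151. Deviates. ✗

No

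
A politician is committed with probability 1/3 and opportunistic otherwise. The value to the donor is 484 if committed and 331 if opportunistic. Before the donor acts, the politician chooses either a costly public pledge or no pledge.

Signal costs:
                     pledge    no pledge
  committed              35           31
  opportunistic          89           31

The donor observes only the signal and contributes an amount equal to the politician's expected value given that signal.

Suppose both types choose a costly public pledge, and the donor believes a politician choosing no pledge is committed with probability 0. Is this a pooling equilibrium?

On the equilibrium path (pledge) the donor holds the prior 1/3 and pays 1/3·484 + 2/3·331 = 382. Off-path (no pledge) belief 0 gives 0·484 + 1·331 = 331.
Committed: pledge gives 382 − 35 = 347; no pledge gives 331 − 31 = 300. Stays. ✓
Opportunistic: pledge gives 382 − 89 = 293; no pledge gives 331 − 31 = 300. Deviates. ✗

No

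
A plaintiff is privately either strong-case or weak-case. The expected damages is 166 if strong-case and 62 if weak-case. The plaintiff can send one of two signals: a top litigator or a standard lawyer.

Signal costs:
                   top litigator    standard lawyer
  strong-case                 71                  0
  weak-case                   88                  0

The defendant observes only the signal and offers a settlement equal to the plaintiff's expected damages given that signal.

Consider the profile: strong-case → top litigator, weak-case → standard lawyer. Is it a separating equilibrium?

If types separate, top litigator earns payment 166 and standard lawyer earns 62.
Strong-case: top litigator gives 166 − 71 = 95; standard lawyer gives 62 − 0 = 62. No deviation. ✓
Weak-case: standard lawyer gives 62 − 0 = 62; top litigator gives 166 − 88 = 78. Would deviate. ✗

No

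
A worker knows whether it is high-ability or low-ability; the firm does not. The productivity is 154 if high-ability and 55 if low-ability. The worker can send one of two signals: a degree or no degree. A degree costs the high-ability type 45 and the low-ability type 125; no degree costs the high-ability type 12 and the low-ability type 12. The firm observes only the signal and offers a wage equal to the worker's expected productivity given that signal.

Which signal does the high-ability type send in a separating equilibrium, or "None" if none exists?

Try high-ability → degree, low-ability → no degree:
  If types separate, degree earns payment 154 and no degree earns 55.
  High-ability: degree gives 154 − 45 = 109; no degree gives 55 − 12 = 43. No deviation. ✓
  Low-ability: no degree gives 55 − 12 = 43; degree gives 154 − 125 = 29. No deviation. ✓
Both hold — the high-ability type sends degree.

degree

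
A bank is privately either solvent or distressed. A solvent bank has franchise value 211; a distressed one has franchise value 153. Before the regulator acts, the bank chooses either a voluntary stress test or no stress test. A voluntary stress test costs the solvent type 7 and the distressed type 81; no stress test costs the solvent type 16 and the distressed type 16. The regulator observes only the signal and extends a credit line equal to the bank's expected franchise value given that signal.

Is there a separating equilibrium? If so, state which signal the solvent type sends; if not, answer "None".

stress test

Try solvent → stress test, distressed → no stress test:
  If types separate, stress test earns payment 211 and no stress test earns 153.
  Solvent: stress test gives 211 − 7 = 204; no stress test gives 153 − 16 = 137. No deviation. ✓
  Distressed: no stress test gives 153 − 16 = 137; stress test gives 211 − 81 = 130. No deviation. ✓
Both hold — the solvent type sends stress test.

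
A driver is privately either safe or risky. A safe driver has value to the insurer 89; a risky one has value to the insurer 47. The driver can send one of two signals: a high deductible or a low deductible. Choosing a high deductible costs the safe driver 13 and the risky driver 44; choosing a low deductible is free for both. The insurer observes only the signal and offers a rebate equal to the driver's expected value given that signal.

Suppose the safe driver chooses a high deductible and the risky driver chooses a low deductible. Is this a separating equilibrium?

Yes

If types separate, high deductible earns payment 89 and low deductible earns 47.
Safe: high deductible gives 89 − 13 = 76; low deductible gives 47 − 0 = 47. No deviation. ✓
Risky: low deductible gives 47 − 0 = 47; high deductible gives 89 − 44 = 45. No deviation. ✓
Neither type gains from mimicking the other.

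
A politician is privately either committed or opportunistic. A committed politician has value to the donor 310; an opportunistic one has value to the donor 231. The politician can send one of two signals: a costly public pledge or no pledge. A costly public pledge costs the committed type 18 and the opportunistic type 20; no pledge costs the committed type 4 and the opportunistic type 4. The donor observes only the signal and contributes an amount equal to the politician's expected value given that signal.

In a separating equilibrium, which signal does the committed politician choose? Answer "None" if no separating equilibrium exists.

None

Try committed → pledge, opportunistic → no pledge:
  If types separate, pledge earns payment 310 and no pledge earns 231.
  Committed: pledge gives 310 − 18 = 292; no pledge gives 231 − 4 = 227. No deviation. ✓
  Opportunistic: no pledge gives 231 − 4 = 227; pledge gives 310 − 20 = 290. Would deviate. ✗
Try committed → no pledge, opportunistic → pledge:
  If types separate, no pledge earns payment 310 and pledge earns 231.
  Committed: no pledge gives 310 − 4 = 306; pledge gives 231 − 18 = 213. No deviation. ✓
  Opportunistic: pledge gives 231 − 20 = 211; no pledge gives 310 − 4 = 306. Would deviate. ✗
Neither assignment is incentive-compatible.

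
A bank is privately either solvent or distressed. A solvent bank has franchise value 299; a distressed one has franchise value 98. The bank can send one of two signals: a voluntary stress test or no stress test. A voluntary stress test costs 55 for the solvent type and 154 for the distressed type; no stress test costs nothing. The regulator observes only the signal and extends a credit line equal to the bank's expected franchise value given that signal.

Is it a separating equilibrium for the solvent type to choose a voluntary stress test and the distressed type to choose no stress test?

No

If types separate, stress test earns payment 299 and no stress test earns 98.
Solvent: stress test gives 299 − 55 = 244; no stress test gives 98 − 0 = 98. No deviation. ✓
Distressed: no stress test gives 98 − 0 = 98; stress test gives 299 − 154 = 145. Would deviate. ✗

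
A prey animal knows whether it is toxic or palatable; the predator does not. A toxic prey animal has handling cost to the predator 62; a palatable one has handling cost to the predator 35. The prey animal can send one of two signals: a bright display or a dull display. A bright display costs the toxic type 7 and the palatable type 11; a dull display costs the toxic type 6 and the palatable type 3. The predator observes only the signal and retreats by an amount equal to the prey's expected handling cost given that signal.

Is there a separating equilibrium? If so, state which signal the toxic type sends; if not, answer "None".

None

Try toxic → bright display, palatable → dull display:
  Under separation the predator infers type exactly: bright display → toxic (pays 62), dull display → palatable (pays 35).
  Toxic: bright display gives 62 − 7 = 55; dull display gives 35 − 6 = 29. No deviation. ✓
  Palatable: dull display gives 35 − 3 = 32; bright display gives 62 − 11 = 51. Would deviate. ✗
Try toxic → dull display, palatable → bright display:
  Under separation the predator infers type exactly: dull display → toxic (pays 62), bright display → palatable (pays 35).
  Toxic: dull display gives 62 − 6 = 56; bright display gives 35 − 7 = 28. No deviation. ✓
  Palatable: bright display gives 35 − 11 = 24; dull display gives 62 − 3 = 59. Would deviate. ✗
Neither assignment is incentive-compatible.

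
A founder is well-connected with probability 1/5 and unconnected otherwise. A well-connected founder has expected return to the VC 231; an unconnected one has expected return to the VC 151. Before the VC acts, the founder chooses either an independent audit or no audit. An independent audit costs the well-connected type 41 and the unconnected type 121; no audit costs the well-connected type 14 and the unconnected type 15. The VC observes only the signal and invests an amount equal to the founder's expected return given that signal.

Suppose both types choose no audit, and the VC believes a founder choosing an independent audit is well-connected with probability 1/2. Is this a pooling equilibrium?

Yes

At the pooled signal (no audit) the VC holds the prior 1/5 and pays 1/5·231 + 4/5·151 = 167. Off-path (audit) belief 1/2 gives 1/2·231 + 1/2·151 = 191.
Well-connected: no audit gives 167 − 14 = 153; audit gives 191 − 41 = 150. Stays. ✓
Unconnected: no audit gives 167 − 15 = 152; audit gives 191 − 121 = 70. Stays. ✓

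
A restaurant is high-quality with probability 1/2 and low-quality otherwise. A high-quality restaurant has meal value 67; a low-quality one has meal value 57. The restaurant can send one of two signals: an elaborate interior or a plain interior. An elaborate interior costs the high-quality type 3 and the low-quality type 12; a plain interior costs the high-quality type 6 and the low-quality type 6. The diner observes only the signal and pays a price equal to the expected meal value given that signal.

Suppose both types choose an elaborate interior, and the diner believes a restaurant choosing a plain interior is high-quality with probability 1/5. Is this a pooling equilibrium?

No

At the pooled signal (elaborate interior) the diner holds the prior 1/2 and pays 1/2·67 + 1/2·57 = 62. Off-path (plain interior) belief 1/5 gives 1/5·67 + 4/5·57 = 59.
High-quality: elaborate interior gives 62 − 3 = 59; plain interior gives 59 − 6 = 53. Stays. ✓
Low-quality: elaborate interior gives 62 − 12 = 50; plain interior gives 59 − 6 = 53. Deviates. ✗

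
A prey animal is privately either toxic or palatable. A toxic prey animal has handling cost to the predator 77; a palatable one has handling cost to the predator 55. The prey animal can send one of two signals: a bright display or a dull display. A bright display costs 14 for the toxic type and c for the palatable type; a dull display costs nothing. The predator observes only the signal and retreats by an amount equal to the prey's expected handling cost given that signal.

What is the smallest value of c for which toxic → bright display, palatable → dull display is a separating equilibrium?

22

Under separation: bright display → toxic (pays 77); dull display → palatable (pays 55).
Toxic: 77 − 14 = 63 ≥ 55 − 0 = 55. Holds regardless of c. ✓
Palatable: 55 − 0 ≥ 77 − c, so c ≥ 77 − 55 = 22.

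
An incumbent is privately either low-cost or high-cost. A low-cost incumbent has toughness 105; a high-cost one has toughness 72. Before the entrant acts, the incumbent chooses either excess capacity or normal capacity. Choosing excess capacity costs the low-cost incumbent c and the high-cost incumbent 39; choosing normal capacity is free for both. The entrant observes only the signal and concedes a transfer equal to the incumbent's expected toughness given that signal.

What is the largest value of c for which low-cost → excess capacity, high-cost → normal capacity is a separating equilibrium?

33

Under separation: excess capacity → low-cost (pays 105); normal capacity → high-cost (pays 72).
High-cost: 72 − 0 = 72 ≥ 105 − 39 = 66. Holds regardless of c. ✓
Low-cost: 105 − c ≥ 72 − 0, so c ≤ 105 − 72 = 33.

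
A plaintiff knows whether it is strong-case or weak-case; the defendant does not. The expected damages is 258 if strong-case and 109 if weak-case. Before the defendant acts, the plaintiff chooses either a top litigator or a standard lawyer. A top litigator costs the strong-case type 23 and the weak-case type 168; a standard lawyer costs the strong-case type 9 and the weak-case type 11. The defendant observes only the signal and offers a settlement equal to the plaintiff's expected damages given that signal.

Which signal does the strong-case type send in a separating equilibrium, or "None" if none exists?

Try strong-case → top litigator, weak-case → standard lawyer:
  If types separate, top litigator earns payment 258 and standard lawyer earns 109.
  Strong-case: top litigator gives 258 − 23 = 235; standard lawyer gives 109 − 9 = 100. No deviation. ✓
  Weak-case: standard lawyer gives 109 − 11 = 98; top litigator gives 258 − 168 = 90. No deviation. ✓
Both hold — the strong-case type sends top litigator.

top litigator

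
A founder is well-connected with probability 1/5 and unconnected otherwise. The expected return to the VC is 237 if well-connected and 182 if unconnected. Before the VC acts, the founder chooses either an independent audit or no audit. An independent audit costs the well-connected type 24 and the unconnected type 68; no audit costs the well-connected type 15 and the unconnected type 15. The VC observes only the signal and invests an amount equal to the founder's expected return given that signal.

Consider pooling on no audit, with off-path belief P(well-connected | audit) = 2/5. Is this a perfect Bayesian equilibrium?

No

On the equilibrium path (no audit) the VC holds the prior 1/5 and pays 1/5·237 + 4/5·182 = 193. Off-path (audit) belief 2/5 gives 2/5·237 + 3/5·182 = 204.
Well-connected: no audit gives 193 − 15 = 178; audit gives 204 − 24 = 180. Deviates. ✗
Unconnected: no audit gives 193 − 15 = 178; audit gives 204 − 68 = 136. Stays. ✓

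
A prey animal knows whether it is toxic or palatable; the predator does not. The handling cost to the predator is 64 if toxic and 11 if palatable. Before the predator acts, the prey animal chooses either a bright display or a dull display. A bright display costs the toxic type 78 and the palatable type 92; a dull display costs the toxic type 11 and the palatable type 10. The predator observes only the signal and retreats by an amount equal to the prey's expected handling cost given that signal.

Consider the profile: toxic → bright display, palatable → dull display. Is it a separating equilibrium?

If types separate, bright display earns payment 64 and dull display earns 11.
Toxic: bright display gives 64 − 78 = -14; dull display gives 11 − 11 = 0. Would deviate. ✗
Palatable: dull display gives 11 − 10 = 1; bright display gives 64 − 92 = -28. No deviation. ✓

No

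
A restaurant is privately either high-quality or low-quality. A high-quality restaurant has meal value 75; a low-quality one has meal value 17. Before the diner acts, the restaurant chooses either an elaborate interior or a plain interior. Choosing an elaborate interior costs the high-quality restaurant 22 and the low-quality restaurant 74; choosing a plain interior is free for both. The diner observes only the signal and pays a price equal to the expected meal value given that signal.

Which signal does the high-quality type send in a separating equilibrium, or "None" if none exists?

elaborate interior

Try high-quality → elaborate interior, low-quality → plain interior:
  If types separate, elaborate interior earns payment 75 and plain interior earns 17.
  High-quality: elaborate interior gives 75 − 22 = 53; plain interior gives 17 − 0 = 17. No deviation. ✓
  Low-quality: plain interior gives 17 − 0 = 17; elaborate interior gives 75 − 74 = 1. No deviation. ✓
Both hold — the high-quality type sends elaborate interior.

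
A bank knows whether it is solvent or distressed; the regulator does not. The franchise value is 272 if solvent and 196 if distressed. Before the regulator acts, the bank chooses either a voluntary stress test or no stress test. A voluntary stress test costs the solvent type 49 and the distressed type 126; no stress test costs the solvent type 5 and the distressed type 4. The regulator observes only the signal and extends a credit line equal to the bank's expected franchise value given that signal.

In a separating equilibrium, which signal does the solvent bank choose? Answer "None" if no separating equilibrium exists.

stress test

Try solvent → stress test, distressed → no stress test:
  Under separation the regulator infers type exactly: stress test → solvent (pays 272), no stress test → distressed (pays 196).
  Solvent: stress test gives 272 − 49 = 223; no stress test gives 196 − 5 = 191. No deviation. ✓
  Distressed: no stress test gives 196 − 4 = 192; stress test gives 272 − 126 = 146. No deviation. ✓
Both hold — the solvent type sends stress test.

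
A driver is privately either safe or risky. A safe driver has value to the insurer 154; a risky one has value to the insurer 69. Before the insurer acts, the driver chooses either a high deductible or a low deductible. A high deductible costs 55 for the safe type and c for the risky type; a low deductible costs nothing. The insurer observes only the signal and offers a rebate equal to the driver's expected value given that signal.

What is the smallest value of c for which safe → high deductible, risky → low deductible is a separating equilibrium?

85

Under separation: high deductible → safe (pays 154); low deductible → risky (pays 69).
Safe: 154 − 55 = 99 ≥ 69 − 0 = 69. Holds regardless of c. ✓
Risky: 69 − 0 ≥ 154 − c, so c ≥ 154 − 69 = 85.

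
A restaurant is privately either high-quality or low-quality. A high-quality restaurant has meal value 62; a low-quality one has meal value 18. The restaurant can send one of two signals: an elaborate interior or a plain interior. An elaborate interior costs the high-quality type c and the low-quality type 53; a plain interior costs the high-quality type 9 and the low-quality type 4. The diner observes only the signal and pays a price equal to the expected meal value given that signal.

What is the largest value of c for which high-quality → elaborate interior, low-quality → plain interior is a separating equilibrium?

53

Under separation: elaborate interior → high-quality (pays 62); plain interior → low-quality (pays 18).
Low-quality: 18 − 4 = 14 ≥ 62 − 53 = 9. Holds regardless of c. ✓
High-quality: 62 − c ≥ 18 − 9, so c ≤ 62 − 9 = 53.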